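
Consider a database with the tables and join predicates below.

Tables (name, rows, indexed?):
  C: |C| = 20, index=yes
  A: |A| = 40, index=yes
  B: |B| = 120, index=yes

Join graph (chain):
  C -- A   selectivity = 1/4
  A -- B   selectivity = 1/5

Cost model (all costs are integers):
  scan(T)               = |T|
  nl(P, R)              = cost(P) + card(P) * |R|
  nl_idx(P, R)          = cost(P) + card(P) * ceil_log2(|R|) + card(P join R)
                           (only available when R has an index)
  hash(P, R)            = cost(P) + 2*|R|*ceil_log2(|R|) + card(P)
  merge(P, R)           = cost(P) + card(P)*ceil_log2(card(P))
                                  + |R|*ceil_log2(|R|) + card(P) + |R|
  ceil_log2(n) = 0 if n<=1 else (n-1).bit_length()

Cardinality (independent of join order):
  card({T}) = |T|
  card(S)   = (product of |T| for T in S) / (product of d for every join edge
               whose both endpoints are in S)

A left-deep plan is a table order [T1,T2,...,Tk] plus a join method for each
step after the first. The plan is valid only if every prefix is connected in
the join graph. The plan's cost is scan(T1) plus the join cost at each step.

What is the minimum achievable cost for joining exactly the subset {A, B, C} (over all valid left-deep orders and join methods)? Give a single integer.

Selinger DP over subsets of {A,B,C}:
  {C}: scan cost=20, card=20
  {A}: scan cost=40, card=40
  {B}: scan cost=120, card=120
  {AC}: card=200; try (C,hash)→280, (A,nl_idx)→340, (A,merge)→420, (C,merge)→440, (C,nl_idx)→440, (A,hash)→520 …(+2); best=280 via (C,hash)
  {AB}: card=960; try (A,hash)→720, (B,merge)→1280, (B,nl_idx)→1280, (A,merge)→1360, (B,hash)→1760, (A,nl_idx)→1800 …(+2); best=720 via (A,hash)
  {ABC}: card=4800; try (C,hash)→1880, (B,hash)→2160, (B,merge)→3040, (B,nl_idx)→6480, (C,nl_idx)→10320, (C,merge)→11400 …(+2); best=1880 via (C,hash)

1880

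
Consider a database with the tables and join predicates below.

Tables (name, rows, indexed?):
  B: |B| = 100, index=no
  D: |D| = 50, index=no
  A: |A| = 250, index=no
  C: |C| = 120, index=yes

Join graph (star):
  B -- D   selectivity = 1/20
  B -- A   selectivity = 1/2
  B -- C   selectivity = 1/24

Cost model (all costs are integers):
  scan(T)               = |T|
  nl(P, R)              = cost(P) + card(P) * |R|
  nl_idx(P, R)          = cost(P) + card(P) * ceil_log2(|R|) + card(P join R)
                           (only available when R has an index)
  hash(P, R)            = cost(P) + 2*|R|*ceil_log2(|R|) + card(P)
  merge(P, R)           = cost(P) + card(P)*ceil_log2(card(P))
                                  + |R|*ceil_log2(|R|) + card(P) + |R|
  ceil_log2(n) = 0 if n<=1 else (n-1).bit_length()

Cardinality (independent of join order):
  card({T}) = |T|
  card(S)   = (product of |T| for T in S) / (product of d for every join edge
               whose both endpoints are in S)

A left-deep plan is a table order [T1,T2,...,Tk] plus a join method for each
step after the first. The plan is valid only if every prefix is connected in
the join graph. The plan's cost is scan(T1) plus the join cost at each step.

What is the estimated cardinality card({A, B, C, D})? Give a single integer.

156250

Tables in S: A(250), B(100), C(120), D(50)
Edges inside S: B-D(d=20), B-A(d=2), B-C(d=24)
numerator = 250 * 100 * 120 * 50 = 150000000
denominator = 20 * 2 * 24 = 960
card(S) = 150000000 / 960 = 156250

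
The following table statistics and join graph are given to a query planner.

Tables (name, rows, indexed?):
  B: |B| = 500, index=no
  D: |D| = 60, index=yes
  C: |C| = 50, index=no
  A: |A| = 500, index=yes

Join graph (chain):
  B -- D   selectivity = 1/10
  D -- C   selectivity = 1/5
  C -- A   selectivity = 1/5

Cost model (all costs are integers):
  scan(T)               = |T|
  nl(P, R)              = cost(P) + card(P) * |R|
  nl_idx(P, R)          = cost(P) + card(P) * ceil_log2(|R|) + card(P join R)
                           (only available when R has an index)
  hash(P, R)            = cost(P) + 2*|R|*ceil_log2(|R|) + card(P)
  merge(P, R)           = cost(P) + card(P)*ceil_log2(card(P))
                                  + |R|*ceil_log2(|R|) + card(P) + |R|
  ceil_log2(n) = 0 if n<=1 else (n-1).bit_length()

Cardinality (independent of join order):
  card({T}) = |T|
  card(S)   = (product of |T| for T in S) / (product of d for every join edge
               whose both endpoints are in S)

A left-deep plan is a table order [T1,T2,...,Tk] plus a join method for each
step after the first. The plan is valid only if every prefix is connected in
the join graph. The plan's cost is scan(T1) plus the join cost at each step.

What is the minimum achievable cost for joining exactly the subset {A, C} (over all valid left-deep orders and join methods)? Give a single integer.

Selinger DP over subsets of {A,C}:
  {C}: scan cost=50, card=50
  {A}: scan cost=500, card=500
  {AC}: card=5000; try (C,hash)→1600, (A,merge)→5400, (A,nl_idx)→5500, (C,merge)→5850, (A,hash)→9100, (A,nl)→25050 …(+1); best=1600 via (C,hash)

1600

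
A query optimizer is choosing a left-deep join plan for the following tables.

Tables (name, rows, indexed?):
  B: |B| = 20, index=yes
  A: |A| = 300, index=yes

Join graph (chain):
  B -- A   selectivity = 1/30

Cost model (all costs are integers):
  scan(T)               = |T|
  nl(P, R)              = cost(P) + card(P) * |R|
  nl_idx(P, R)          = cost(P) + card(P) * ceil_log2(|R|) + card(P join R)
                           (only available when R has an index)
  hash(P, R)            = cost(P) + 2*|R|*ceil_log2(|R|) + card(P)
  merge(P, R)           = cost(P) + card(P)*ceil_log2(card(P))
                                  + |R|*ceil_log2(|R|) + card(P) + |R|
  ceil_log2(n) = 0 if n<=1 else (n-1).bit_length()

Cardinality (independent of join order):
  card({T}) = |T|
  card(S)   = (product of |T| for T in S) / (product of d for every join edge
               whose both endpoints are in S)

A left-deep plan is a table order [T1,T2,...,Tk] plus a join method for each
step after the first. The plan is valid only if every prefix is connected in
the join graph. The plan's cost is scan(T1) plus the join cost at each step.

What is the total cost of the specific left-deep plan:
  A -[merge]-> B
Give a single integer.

step 1: scan A: cost=300, card=300
step 2: join B via merge
    card(P join B) = 300*20/(30) = 200
    cost = 300 + 300*9 + 20*5 + 300 + 20 = 3420

3420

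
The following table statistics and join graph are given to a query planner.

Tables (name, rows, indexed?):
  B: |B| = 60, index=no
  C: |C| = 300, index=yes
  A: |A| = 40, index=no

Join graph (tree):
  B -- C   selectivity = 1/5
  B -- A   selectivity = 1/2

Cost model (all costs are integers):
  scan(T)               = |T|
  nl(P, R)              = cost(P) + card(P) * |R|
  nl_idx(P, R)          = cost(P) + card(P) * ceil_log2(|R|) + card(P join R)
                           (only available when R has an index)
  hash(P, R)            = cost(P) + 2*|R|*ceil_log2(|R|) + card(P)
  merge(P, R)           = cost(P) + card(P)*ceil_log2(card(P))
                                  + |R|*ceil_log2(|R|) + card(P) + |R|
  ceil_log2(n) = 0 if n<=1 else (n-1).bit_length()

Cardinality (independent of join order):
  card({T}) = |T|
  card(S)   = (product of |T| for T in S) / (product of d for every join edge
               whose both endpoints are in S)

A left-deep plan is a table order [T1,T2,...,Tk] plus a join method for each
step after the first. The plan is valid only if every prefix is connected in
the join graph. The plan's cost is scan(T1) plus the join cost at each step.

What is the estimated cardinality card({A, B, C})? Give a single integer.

Tables in S: A(40), B(60), C(300)
Edges inside S: B-C(d=5), B-A(d=2)
numerator = 40 * 60 * 300 = 720000
denominator = 5 * 2 = 10
card(S) = 720000 / 10 = 72000

72000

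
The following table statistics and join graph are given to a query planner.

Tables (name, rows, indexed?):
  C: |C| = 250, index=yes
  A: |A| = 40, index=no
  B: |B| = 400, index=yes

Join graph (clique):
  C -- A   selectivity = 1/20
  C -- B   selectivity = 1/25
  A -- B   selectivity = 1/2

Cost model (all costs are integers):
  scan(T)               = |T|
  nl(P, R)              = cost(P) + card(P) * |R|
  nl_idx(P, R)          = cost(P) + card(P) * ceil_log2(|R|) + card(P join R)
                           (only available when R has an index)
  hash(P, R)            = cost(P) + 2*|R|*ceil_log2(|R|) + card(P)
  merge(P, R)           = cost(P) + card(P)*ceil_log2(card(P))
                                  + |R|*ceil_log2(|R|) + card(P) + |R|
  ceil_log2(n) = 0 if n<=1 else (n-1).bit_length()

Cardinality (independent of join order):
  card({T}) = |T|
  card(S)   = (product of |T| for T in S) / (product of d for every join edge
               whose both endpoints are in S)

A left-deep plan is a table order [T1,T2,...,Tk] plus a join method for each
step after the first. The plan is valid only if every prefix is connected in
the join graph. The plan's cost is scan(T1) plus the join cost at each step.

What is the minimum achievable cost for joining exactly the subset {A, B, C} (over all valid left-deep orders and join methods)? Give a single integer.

8560

Selinger DP over subsets of {A,B,C}:
  {C}: scan cost=250, card=250
  {A}: scan cost=40, card=40
  {B}: scan cost=400, card=400
  {AC}: card=500; try (C,nl_idx)→860, (A,hash)→980, (C,merge)→2570, (A,merge)→2780, (C,hash)→4080, (C,nl)→10040 …(+1); best=860 via (C,nl_idx)
  {BC}: card=4000; try (C,hash)→4800, (B,merge)→6500, (B,nl_idx)→6500, (C,merge)→6650, (C,nl_idx)→7600, (B,hash)→7700 …(+2); best=4800 via (C,hash)
  {AB}: card=8000; try (A,hash)→1280, (B,merge)→4320, (A,merge)→4680, (B,hash)→7280, (B,nl_idx)→8400, (B,nl)→16040 …(+1); best=1280 via (A,hash)
  {ABC}: card=4000; try (B,hash)→8560, (A,hash)→9280, (B,nl_idx)→9360, (B,merge)→9860, (C,hash)→13280, (A,merge)→57080 …(+5); best=8560 via (B,hash)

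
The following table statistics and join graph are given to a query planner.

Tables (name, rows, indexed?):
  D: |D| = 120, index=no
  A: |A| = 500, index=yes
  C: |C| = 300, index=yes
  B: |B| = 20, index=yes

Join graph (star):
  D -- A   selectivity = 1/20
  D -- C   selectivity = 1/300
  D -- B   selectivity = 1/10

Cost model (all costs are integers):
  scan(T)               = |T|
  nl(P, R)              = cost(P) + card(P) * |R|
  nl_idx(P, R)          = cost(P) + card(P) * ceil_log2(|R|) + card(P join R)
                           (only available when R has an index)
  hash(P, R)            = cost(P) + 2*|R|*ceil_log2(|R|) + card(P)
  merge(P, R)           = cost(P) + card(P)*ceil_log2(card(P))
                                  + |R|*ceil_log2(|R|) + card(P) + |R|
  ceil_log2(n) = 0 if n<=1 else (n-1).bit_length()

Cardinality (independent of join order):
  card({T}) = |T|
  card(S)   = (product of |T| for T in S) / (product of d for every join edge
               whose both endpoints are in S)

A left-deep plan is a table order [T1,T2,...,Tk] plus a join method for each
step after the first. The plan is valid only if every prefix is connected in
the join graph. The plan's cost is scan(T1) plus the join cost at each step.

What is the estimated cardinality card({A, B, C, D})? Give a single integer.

Tables in S: A(500), B(20), C(300), D(120)
Edges inside S: D-A(d=20), D-C(d=300), D-B(d=10)
numerator = 500 * 20 * 300 * 120 = 360000000
denominator = 20 * 300 * 10 = 60000
card(S) = 360000000 / 60000 = 6000

6000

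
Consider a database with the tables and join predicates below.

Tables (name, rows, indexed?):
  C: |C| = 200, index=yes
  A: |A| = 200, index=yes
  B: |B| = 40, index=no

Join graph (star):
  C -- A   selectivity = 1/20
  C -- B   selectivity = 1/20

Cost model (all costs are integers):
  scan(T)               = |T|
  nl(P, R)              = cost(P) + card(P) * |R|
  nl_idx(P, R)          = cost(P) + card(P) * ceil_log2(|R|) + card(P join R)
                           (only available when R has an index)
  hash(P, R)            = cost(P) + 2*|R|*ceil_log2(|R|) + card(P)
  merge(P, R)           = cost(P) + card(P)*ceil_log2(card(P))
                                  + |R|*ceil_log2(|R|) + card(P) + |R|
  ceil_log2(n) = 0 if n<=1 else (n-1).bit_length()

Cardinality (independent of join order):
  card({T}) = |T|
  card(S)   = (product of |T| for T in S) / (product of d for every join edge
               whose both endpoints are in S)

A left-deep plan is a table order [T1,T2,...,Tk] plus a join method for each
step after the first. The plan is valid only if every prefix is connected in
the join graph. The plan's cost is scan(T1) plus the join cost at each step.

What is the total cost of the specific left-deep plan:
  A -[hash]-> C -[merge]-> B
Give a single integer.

27880

step 1: scan A: cost=200, card=200
step 2: join C via hash
    card(P join C) = 200*200/(20) = 2000
    cost = 200 + 2*200*8 + 200 = 3600
step 3: join B via merge
    card(P join B) = 2000*40/(20) = 4000
    cost = 3600 + 2000*11 + 40*6 + 2000 + 40 = 27880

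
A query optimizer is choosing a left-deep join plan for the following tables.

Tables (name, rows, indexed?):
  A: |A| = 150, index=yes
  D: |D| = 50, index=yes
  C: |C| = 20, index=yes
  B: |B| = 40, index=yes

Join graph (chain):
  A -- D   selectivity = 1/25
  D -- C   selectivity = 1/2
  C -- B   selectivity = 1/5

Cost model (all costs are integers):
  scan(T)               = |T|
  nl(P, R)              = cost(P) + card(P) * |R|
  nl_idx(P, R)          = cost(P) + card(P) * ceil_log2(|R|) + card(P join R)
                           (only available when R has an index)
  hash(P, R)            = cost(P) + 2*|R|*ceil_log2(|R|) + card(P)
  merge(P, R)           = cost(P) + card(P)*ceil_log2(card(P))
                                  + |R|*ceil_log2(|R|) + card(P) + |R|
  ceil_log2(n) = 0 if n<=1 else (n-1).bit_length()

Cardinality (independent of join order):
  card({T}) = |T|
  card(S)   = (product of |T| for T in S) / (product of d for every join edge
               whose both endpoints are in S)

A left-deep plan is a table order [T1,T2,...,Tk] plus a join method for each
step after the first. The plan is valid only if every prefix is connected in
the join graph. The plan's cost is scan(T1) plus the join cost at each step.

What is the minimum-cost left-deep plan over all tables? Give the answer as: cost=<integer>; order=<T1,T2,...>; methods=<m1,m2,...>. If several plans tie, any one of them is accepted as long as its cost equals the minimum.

Selinger DP (subsets sized 1..n):
  {A}: scan cost=150, card=150
  {D}: scan cost=50, card=50
  {C}: scan cost=20, card=20
  {B}: scan cost=40, card=40
  {AD}: card=300; try (A,nl_idx)→750, (D,hash)→900, (D,nl_idx)→1350, (A,merge)→1750, (D,merge)→1850, (A,hash)→2500 …(+2); best=750 via (A,nl_idx)
  {CD}: card=500; try (C,hash)→300, (D,merge)→490, (C,merge)→520, (D,hash)→640, (D,nl_idx)→640, (C,nl_idx)→800 …(+2); best=300 via (C,hash)
  {BC}: card=160; try (C,hash)→280, (B,nl_idx)→300, (C,nl_idx)→400, (B,merge)→420, (C,merge)→440, (B,hash)→520 …(+2); best=280 via (C,hash)
  {ACD}: card=3000; try (C,hash)→1250, (A,hash)→3200, (C,merge)→3870, (C,nl_idx)→5250, (A,merge)→6650, (C,nl)→6750 …(+2); best=1250 via (C,hash)
  {BCD}: card=4000; try (D,hash)→1040, (B,hash)→1280, (D,merge)→2070, (D,nl_idx)→5240, (B,merge)→5580, (B,nl_idx)→7300 …(+2); best=1040 via (D,hash)
  {ABCD}: card=24000; try (B,hash)→4730, (A,hash)→7440, (B,merge)→40530, (B,nl_idx)→43250, (A,merge)→54390, (A,nl_idx)→57040 …(+2); best=4730 via (B,hash)

cost=4730; order=D,A,C,B; methods=nl_idx,hash,hash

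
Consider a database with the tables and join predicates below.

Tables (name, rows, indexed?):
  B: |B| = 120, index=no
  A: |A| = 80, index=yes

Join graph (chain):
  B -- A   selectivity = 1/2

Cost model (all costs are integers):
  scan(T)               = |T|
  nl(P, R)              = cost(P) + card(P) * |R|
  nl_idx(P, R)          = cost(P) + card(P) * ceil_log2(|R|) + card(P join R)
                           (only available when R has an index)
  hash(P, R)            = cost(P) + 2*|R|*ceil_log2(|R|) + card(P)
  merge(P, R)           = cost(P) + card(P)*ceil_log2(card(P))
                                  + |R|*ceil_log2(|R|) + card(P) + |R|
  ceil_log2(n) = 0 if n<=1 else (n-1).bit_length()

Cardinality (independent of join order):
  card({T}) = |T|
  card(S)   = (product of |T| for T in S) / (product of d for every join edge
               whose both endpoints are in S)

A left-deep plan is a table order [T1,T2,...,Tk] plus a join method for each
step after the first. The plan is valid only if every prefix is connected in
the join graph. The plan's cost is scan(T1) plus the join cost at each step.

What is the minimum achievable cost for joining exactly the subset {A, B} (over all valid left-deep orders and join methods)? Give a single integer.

Selinger DP over subsets of {A,B}:
  {B}: scan cost=120, card=120
  {A}: scan cost=80, card=80
  {AB}: card=4800; try (A,hash)→1360, (B,merge)→1680, (A,merge)→1720, (B,hash)→1840, (A,nl_idx)→5760, (B,nl)→9680 …(+1); best=1360 via (A,hash)

1360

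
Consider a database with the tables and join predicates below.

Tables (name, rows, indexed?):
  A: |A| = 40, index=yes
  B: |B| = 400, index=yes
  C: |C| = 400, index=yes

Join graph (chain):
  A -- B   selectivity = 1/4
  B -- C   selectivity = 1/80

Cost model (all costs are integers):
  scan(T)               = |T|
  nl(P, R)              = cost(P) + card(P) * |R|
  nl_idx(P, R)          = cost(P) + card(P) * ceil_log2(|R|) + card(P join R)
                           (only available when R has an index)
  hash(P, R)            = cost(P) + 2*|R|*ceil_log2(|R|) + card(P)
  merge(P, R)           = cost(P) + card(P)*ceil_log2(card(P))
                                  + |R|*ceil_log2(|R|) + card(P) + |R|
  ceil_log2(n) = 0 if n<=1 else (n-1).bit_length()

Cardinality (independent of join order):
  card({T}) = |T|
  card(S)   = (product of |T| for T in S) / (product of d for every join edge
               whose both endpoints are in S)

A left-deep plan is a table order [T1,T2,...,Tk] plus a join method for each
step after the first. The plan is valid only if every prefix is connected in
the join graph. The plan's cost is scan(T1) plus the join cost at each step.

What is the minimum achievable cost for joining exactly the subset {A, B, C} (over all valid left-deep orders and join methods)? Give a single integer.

Selinger DP over subsets of {A,B,C}:
  {A}: scan cost=40, card=40
  {B}: scan cost=400, card=400
  {C}: scan cost=400, card=400
  {AB}: card=4000; try (A,hash)→1280, (B,merge)→4320, (B,nl_idx)→4400, (A,merge)→4680, (A,nl_idx)→6800, (B,hash)→7280 …(+2); best=1280 via (A,hash)
  {BC}: card=2000; try (C,nl_idx)→6000, (B,nl_idx)→6000, (C,hash)→8000, (B,hash)→8000, (C,merge)→8400, (B,merge)→8400 …(+2); best=6000 via (C,nl_idx)
  {ABC}: card=20000; try (A,hash)→8480, (C,hash)→12480, (A,merge)→30280, (A,nl_idx)→38000, (C,merge)→57280, (C,nl_idx)→57280 …(+2); best=8480 via (A,hash)

8480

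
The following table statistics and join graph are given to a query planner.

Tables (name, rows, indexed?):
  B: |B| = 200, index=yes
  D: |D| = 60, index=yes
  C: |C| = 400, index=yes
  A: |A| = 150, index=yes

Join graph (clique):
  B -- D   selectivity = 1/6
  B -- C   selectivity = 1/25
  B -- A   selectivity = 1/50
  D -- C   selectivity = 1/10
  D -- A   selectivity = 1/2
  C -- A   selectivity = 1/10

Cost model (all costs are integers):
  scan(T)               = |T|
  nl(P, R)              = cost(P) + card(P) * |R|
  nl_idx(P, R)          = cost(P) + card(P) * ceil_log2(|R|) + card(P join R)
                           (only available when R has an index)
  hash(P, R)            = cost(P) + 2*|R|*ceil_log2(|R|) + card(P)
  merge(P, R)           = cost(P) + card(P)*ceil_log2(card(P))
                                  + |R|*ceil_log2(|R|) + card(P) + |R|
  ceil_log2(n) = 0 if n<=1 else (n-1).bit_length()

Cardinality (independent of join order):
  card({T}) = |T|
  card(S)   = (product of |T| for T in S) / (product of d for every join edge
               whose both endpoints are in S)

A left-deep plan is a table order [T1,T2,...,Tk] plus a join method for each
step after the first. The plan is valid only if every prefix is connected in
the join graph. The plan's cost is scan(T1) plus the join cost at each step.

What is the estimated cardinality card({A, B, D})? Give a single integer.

Tables in S: A(150), B(200), D(60)
Edges inside S: B-D(d=6), B-A(d=50), D-A(d=2)
numerator = 150 * 200 * 60 = 1800000
denominator = 6 * 50 * 2 = 600
card(S) = 1800000 / 600 = 3000

3000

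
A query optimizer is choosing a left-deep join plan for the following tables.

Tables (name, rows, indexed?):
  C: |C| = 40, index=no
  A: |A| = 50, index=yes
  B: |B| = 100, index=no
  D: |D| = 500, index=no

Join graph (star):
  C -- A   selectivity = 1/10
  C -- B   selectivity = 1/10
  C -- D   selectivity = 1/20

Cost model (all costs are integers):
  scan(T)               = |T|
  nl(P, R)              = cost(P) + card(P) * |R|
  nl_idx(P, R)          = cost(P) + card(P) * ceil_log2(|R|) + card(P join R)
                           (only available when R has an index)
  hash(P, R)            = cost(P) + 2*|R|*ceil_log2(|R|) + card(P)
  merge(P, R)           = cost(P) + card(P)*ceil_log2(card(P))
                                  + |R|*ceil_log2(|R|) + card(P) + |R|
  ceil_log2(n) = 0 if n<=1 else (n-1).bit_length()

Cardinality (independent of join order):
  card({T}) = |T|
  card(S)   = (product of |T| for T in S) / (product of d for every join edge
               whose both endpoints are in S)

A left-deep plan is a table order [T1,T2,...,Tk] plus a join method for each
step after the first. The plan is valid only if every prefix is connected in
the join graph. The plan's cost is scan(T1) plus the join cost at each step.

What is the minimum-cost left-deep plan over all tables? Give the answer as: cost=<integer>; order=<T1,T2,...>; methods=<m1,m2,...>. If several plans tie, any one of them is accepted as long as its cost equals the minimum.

cost=9480; order=D,C,A,B; methods=hash,hash,hash

Selinger DP (subsets sized 1..n):
  {C}: scan cost=40, card=40
  {A}: scan cost=50, card=50
  {B}: scan cost=100, card=100
  {D}: scan cost=500, card=500
  {AC}: card=200; try (A,nl_idx)→480, (C,hash)→580, (A,merge)→670, (C,merge)→680, (A,hash)→680, (A,nl)→2040 …(+1); best=480 via (A,nl_idx)
  {BC}: card=400; try (C,hash)→680, (B,merge)→1120, (C,merge)→1180, (B,hash)→1480, (B,nl)→4040, (C,nl)→4100; best=680 via (C,hash)
  {CD}: card=1000; try (C,hash)→1480, (D,merge)→5320, (C,merge)→5780, (D,hash)→9080, (D,nl)→20040, (C,nl)→20500; best=1480 via (C,hash)
  {ABC}: card=2000; try (A,hash)→1680, (B,hash)→2080, (B,merge)→3080, (A,merge)→5030, (A,nl_idx)→5080, (B,nl)→20480 …(+1); best=1680 via (A,hash)
  {ACD}: card=5000; try (A,hash)→3080, (D,merge)→7280, (D,hash)→9680, (A,nl_idx)→12480, (A,merge)→12830, (A,nl)→51480 …(+1); best=3080 via (A,hash)
  {BCD}: card=10000; try (B,hash)→3880, (D,merge)→9680, (D,hash)→10080, (B,merge)→13280, (B,nl)→101480, (D,nl)→200680; best=3880 via (B,hash)
  {ABCD}: card=50000; try (B,hash)→9480, (D,hash)→12680, (A,hash)→14480, (D,merge)→30680, (B,merge)→73880, (A,nl_idx)→113880 …(+4); best=9480 via (B,hash)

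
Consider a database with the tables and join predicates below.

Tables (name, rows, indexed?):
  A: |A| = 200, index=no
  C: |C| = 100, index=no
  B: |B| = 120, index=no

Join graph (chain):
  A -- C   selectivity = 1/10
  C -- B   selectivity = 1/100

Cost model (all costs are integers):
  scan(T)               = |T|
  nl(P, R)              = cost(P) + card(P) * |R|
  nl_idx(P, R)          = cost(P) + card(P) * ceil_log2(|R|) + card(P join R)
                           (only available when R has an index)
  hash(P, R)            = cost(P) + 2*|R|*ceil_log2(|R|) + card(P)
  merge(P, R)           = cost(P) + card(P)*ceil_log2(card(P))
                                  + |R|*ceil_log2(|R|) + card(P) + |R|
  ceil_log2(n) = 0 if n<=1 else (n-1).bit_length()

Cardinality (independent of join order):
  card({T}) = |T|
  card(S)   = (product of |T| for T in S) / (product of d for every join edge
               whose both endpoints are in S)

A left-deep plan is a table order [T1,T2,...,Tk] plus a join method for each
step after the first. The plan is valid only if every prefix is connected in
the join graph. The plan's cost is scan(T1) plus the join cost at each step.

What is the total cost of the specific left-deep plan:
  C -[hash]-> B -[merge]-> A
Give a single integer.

step 1: scan C: cost=100, card=100
step 2: join B via hash
    card(P join B) = 100*120/(100) = 120
    cost = 100 + 2*120*7 + 100 = 1880
step 3: join A via merge
    card(P join A) = 120*200/(10) = 2400
    cost = 1880 + 120*7 + 200*8 + 120 + 200 = 4640

4640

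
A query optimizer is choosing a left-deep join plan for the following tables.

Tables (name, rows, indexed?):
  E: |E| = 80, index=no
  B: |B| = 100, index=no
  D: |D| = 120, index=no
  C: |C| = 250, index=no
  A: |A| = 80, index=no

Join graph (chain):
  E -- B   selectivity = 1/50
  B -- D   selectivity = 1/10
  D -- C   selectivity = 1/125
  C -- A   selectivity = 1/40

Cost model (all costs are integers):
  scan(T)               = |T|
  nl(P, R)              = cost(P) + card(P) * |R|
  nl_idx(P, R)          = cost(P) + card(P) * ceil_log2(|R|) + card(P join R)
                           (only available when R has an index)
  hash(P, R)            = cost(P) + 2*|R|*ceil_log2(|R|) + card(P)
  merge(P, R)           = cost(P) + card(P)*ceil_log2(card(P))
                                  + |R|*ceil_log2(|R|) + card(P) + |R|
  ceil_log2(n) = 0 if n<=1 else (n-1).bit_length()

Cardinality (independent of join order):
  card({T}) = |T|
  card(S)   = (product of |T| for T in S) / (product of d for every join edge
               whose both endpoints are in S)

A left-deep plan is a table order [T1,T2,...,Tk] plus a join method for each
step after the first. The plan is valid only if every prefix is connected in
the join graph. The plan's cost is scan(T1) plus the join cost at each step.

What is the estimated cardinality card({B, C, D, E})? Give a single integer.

3840

Tables in S: B(100), C(250), D(120), E(80)
Edges inside S: E-B(d=50), B-D(d=10), D-C(d=125)
numerator = 100 * 250 * 120 * 80 = 240000000
denominator = 50 * 10 * 125 = 62500
card(S) = 240000000 / 62500 = 3840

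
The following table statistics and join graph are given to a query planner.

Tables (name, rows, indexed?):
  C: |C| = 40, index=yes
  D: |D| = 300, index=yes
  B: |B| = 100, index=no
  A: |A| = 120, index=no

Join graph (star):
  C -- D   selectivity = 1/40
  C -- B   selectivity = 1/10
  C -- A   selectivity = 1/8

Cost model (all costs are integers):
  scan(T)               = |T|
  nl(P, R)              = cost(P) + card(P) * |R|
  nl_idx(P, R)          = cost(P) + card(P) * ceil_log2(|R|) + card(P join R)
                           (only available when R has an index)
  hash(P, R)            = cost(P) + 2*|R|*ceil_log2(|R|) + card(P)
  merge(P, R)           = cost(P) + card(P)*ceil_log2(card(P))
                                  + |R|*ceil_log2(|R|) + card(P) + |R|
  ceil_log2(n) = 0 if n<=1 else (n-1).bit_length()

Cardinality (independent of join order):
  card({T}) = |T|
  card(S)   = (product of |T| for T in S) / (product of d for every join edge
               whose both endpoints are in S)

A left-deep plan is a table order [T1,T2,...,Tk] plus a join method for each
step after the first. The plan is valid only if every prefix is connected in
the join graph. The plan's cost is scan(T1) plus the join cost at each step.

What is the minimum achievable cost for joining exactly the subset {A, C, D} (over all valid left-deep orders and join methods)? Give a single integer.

2680

Selinger DP over subsets of {A,C,D}:
  {C}: scan cost=40, card=40
  {D}: scan cost=300, card=300
  {A}: scan cost=120, card=120
  {CD}: card=300; try (D,nl_idx)→700, (C,hash)→1080, (C,nl_idx)→2400, (D,merge)→3320, (C,merge)→3580, (D,hash)→5480 …(+2); best=700 via (D,nl_idx)
  {AC}: card=600; try (C,hash)→720, (A,merge)→1280, (C,merge)→1360, (C,nl_idx)→1440, (A,hash)→1760, (A,nl)→4840 …(+1); best=720 via (C,hash)
  {ACD}: card=4500; try (A,hash)→2680, (A,merge)→4660, (D,hash)→6720, (D,merge)→10320, (D,nl_idx)→10620, (A,nl)→36700 …(+1); best=2680 via (A,hash)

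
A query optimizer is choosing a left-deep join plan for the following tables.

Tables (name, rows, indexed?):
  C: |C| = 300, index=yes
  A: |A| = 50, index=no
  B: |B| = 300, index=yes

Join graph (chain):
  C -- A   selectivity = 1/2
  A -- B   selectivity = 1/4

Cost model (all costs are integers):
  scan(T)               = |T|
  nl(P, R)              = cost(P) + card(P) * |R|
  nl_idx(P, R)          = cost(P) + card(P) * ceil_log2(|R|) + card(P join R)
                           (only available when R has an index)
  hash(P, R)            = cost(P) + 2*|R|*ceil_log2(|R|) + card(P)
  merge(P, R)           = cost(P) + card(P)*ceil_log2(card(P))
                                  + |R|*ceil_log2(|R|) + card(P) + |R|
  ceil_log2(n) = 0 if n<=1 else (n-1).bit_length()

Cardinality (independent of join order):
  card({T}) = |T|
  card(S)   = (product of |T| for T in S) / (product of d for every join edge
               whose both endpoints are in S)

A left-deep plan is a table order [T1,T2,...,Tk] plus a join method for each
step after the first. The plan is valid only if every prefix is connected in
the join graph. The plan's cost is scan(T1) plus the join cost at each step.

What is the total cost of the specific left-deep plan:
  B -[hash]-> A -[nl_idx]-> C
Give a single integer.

597450

step 1: scan B: cost=300, card=300
step 2: join A via hash
    card(P join A) = 300*50/(4) = 3750
    cost = 300 + 2*50*6 + 300 = 1200
step 3: join C via nl_idx
    card(P join C) = 3750*300/(2) = 562500
    cost = 1200 + 3750*9 + 562500 = 597450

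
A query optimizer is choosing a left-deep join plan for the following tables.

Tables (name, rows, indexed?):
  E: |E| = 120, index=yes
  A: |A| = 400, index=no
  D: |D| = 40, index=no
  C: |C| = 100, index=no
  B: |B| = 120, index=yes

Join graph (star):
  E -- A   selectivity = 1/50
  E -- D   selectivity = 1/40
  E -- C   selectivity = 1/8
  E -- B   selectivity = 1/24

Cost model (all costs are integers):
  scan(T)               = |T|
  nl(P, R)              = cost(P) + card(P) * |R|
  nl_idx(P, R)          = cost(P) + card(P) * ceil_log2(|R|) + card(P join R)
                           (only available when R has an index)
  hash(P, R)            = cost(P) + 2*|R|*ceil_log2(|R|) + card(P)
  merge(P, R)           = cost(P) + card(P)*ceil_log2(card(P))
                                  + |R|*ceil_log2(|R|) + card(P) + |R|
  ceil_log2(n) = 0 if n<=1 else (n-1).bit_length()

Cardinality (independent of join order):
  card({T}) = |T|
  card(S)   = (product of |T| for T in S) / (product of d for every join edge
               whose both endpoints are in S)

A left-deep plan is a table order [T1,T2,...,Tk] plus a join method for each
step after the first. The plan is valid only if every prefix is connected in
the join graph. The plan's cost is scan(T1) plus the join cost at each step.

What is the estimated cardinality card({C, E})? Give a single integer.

1500

Tables in S: C(100), E(120)
Edges inside S: E-C(d=8)
numerator = 100 * 120 = 12000
denominator = 8 = 8
card(S) = 12000 / 8 = 1500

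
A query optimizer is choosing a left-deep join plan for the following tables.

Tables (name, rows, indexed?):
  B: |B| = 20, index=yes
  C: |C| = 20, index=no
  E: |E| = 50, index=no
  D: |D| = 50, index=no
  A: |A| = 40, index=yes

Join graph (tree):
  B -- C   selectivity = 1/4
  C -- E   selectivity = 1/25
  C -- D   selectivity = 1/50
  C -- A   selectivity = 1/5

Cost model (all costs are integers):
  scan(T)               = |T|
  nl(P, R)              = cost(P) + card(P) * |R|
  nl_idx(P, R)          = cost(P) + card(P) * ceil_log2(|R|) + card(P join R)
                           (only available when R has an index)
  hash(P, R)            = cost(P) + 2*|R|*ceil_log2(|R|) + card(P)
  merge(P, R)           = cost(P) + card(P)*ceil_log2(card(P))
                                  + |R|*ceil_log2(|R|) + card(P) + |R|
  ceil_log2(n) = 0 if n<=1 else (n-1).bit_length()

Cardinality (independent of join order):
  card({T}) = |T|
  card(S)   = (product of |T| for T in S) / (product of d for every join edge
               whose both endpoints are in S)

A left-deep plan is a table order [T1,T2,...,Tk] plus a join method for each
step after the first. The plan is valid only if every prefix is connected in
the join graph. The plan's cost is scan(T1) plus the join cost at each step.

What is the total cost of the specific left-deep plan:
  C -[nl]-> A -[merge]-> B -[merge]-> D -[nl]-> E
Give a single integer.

51530

step 1: scan C: cost=20, card=20
step 2: join A via nl
    card(P join A) = 20*40/(5) = 160
    cost = 20 + 20*40 = 820
step 3: join B via merge
    card(P join B) = 160*20/(4) = 800
    cost = 820 + 160*8 + 20*5 + 160 + 20 = 2380
step 4: join D via merge
    card(P join D) = 800*50/(50) = 800
    cost = 2380 + 800*10 + 50*6 + 800 + 50 = 11530
step 5: join E via nl
    card(P join E) = 800*50/(25) = 1600
    cost = 11530 + 800*50 = 51530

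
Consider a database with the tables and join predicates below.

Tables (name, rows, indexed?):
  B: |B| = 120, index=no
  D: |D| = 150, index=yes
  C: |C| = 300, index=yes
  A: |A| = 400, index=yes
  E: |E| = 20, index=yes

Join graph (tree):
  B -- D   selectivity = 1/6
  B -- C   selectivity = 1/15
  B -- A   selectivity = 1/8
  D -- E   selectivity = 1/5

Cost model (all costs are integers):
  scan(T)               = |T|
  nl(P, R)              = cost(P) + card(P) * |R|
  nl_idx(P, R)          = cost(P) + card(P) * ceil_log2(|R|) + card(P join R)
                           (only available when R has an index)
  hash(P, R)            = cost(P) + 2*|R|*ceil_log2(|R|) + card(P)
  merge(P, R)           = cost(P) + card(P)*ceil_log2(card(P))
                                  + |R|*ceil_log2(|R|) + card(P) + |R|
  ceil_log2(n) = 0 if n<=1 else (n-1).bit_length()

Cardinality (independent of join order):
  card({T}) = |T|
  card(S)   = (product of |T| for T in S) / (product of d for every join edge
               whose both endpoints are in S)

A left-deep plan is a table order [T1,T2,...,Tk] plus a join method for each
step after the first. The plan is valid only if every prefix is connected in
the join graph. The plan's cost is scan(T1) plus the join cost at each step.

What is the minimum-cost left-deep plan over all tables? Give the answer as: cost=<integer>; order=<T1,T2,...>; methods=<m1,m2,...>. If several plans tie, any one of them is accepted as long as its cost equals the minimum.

Selinger DP (subsets sized 1..n):
  {B}: scan cost=120, card=120
  {D}: scan cost=150, card=150
  {C}: scan cost=300, card=300
  {A}: scan cost=400, card=400
  {E}: scan cost=20, card=20
  {BD}: card=3000; try (B,hash)→1980, (D,merge)→2430, (B,merge)→2460, (D,hash)→2640, (D,nl_idx)→4080, (D,nl)→18120 …(+1); best=1980 via (B,hash)
  {BC}: card=2400; try (B,hash)→2280, (C,nl_idx)→3600, (C,merge)→4080, (B,merge)→4260, (C,hash)→5640, (C,nl)→36120 …(+1); best=2280 via (B,hash)
  {AB}: card=6000; try (B,hash)→2480, (A,merge)→5080, (B,merge)→5360, (A,nl_idx)→7200, (A,hash)→7440, (A,nl)→48120 …(+1); best=2480 via (B,hash)
  {DE}: card=600; try (E,hash)→500, (D,nl_idx)→780, (D,merge)→1490, (E,nl_idx)→1500, (E,merge)→1620, (D,hash)→2440 …(+2); best=500 via (E,hash)
  {BCD}: card=60000; try (D,hash)→7080, (C,hash)→10380, (D,merge)→34830, (C,merge)→43980, (D,nl_idx)→81480, (C,nl_idx)→88980 …(+2); best=7080 via (D,hash)
  {ABD}: card=150000; try (D,hash)→10880, (A,hash)→12180, (A,merge)→44980, (D,merge)→87830, (A,nl_idx)→178980, (D,nl_idx)→200480 …(+2); best=10880 via (D,hash)
  {BDE}: card=12000; try (B,hash)→2780, (E,hash)→5180, (B,merge)→8060, (E,nl_idx)→28980, (E,merge)→41100, (E,nl)→61980 …(+1); best=2780 via (B,hash)
  {ABC}: card=120000; try (A,hash)→11880, (C,hash)→13880, (A,merge)→37480, (C,merge)→89480, (A,nl_idx)→143880, (C,nl_idx)→176480 …(+2); best=11880 via (A,hash)
  {ABCD}: card=3000000; try (A,hash)→74280, (D,hash)→134280, (C,hash)→166280, (A,merge)→1031080, (D,merge)→2173230, (C,merge)→2863880 …(+6); best=74280 via (A,hash)
  {BCDE}: card=240000; try (C,hash)→20180, (E,hash)→67280, (C,merge)→185780, (C,nl_idx)→350780, (E,nl_idx)→547080, (E,merge)→1027200 …(+2); best=20180 via (C,hash)
  {ABDE}: card=600000; try (A,hash)→21980, (E,hash)→161080, (A,merge)→186780, (A,nl_idx)→710780, (E,nl_idx)→1360880, (E,merge)→2861000 …(+2); best=21980 via (A,hash)
  {ABCDE}: card=12000000; try (A,hash)→267380, (C,hash)→627380, (E,hash)→3074480, (A,merge)→4584180, (C,merge)→12624980, (A,nl_idx)→14180180 …(+6); best=267380 via (A,hash)

cost=267380; order=D,E,B,C,A; methods=hash,hash,hash,hash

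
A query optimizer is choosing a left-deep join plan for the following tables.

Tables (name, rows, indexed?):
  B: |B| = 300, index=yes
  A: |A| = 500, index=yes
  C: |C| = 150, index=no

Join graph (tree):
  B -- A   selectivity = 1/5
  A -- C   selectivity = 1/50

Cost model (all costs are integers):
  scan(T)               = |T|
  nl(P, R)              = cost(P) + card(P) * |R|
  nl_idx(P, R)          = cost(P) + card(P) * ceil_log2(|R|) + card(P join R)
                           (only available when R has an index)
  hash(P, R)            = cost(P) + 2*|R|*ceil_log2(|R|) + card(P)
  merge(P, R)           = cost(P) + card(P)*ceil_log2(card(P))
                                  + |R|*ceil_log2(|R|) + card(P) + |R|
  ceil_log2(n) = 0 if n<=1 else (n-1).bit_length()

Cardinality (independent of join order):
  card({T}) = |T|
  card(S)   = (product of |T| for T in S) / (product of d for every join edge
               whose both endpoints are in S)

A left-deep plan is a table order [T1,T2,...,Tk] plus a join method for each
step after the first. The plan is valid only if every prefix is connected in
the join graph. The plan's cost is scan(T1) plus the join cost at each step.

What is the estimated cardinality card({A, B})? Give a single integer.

Tables in S: A(500), B(300)
Edges inside S: B-A(d=5)
numerator = 500 * 300 = 150000
denominator = 5 = 5
card(S) = 150000 / 5 = 30000

30000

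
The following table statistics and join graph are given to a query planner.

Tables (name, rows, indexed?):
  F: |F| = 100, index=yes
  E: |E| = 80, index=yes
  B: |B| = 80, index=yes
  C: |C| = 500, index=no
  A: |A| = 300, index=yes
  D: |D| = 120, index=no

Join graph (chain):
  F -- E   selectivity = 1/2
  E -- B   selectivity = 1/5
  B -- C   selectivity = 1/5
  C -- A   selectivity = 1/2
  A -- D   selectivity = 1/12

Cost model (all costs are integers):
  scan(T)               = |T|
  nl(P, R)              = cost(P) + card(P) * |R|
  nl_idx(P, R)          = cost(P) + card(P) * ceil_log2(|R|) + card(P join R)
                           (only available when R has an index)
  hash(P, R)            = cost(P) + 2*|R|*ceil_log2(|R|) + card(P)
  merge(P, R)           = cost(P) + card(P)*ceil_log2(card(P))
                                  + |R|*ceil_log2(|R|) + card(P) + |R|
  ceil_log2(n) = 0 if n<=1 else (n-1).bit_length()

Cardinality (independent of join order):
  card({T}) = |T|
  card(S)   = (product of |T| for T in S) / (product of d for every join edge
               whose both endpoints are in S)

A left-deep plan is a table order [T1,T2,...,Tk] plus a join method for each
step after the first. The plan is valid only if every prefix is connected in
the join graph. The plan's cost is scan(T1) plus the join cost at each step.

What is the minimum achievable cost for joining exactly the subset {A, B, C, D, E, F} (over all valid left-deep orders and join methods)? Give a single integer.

Selinger DP over subsets of {A,B,C,D,E,F}:
  {F}: scan cost=100, card=100
  {E}: scan cost=80, card=80
  {B}: scan cost=80, card=80
  {C}: scan cost=500, card=500
  {A}: scan cost=300, card=300
  {D}: scan cost=120, card=120
  {EF}: card=4000; try (E,hash)→1320, (F,merge)→1520, (E,merge)→1540, (F,hash)→1560, (F,nl_idx)→4640, (E,nl_idx)→4800 …(+2); best=1320 via (E,hash)
  {BE}: card=1280; try (E,hash)→1280, (B,hash)→1280, (E,merge)→1360, (B,merge)→1360, (E,nl_idx)→1920, (B,nl_idx)→1920 …(+2); best=1280 via (E,hash)
  {BC}: card=8000; try (B,hash)→2120, (C,merge)→5720, (B,merge)→6140, (C,hash)→9160, (B,nl_idx)→12000, (C,nl)→40080 …(+1); best=2120 via (B,hash)
  {AC}: card=75000; try (A,hash)→6400, (C,merge)→8300, (A,merge)→8500, (C,hash)→9600, (A,nl_idx)→80000, (C,nl)→150300 …(+1); best=6400 via (A,hash)
  {AD}: card=3000; try (D,hash)→2280, (A,merge)→4080, (A,nl_idx)→4200, (D,merge)→4260, (A,hash)→5640, (A,nl)→36120 …(+1); best=2280 via (D,hash)
  {BEF}: card=64000; try (F,hash)→3960, (B,hash)→6440, (F,merge)→17440, (B,merge)→53960, (F,nl_idx)→74240, (B,nl_idx)→93320 …(+2); best=3960 via (F,hash)
  {BCE}: card=128000; try (E,hash)→11240, (C,hash)→11560, (C,merge)→21640, (E,merge)→114760, (E,nl_idx)→186120, (C,nl)→641280 …(+1); best=11240 via (E,hash)
  {ABC}: card=1200000; try (A,hash)→15520, (B,hash)→82520, (A,merge)→117120, (A,nl_idx)→1274120, (B,merge)→1357040, (B,nl_idx)→1731400 …(+2); best=15520 via (A,hash)
  {ACD}: card=750000; try (C,hash)→14280, (C,merge)→46280, (D,hash)→83080, (D,merge)→1357360, (C,nl)→1502280, (D,nl)→9006400; best=14280 via (C,hash)
  {BCEF}: card=6400000; try (C,hash)→76960, (F,hash)→140640, (C,merge)→1096960, (F,merge)→2316040, (F,nl_idx)→7307240, (F,nl)→12811240 …(+1); best=76960 via (C,hash)
  {ABCE}: card=19200000; try (A,hash)→144640, (E,hash)→1216640, (A,merge)→2318240, (A,nl_idx)→20363240, (E,merge)→26416160, (E,nl_idx)→27615520 …(+2); best=144640 via (A,hash)
  {ABCD}: card=12000000; try (B,hash)→765400, (D,hash)→1217200, (B,merge)→15764920, (B,nl_idx)→17264280, (D,merge)→26416480, (B,nl)→60014280 …(+1); best=765400 via (B,hash)
  {ABCEF}: card=960000000; try (A,hash)→6482360, (F,hash)→19346040, (A,merge)→153679960, (F,merge)→499345440, (A,nl_idx)→1017676960, (F,nl_idx)→1094544640 …(+2); best=6482360 via (A,hash)
  {ABCDE}: card=192000000; try (E,hash)→12766520, (D,hash)→19346320, (E,nl_idx)→276765400, (E,merge)→300766040, (D,merge)→499345600, (E,nl)→960765400 …(+1); best=12766520 via (E,hash)
  {ABCDEF}: card=9600000000; try (F,hash)→204767920, (D,hash)→966484040, (F,merge)→5580767320, (F,nl_idx)→10956766520, (F,nl)→19212766520, (D,merge)→29766483320 …(+1); best=204767920 via (F,hash)

204767920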